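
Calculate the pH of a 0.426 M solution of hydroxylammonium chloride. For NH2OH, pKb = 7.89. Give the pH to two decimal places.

pH = 3.24

NH3OH+ is the conjugate acid of the weak base NH2OH.
Kb = 10^(−7.89) = 1.29 × 10^-8
Ka = Kw/Kb = 1.0×10^-14 / 1.29 × 10^-8 = 7.75 × 10^-7
Let x = [H+] at equilibrium. Ka = x²/(0.426 − x).
Since Ka ≪ C₀, x ≈ √(Ka·C₀) = 5.75 × 10^-4 M.
(x/C₀ = 0.13% < 5%, so the approximation holds.)
pH = −log[H+] = −log(5.75 × 10^-4) = 3.24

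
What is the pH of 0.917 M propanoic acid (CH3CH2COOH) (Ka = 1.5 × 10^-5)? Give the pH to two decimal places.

pH = 2.43

CH3CH2COOH ⇌ CH3CH2COO- + H+
Ka = [H+]²/(0.917 − [H+]) = 1.5 × 10^-5
Assume [H+] ≪ 0.917: [H+] ≈ √(1.5 × 10^-5 × 0.917) = 3.71 × 10^-3 M
Check: 0.4% ionized — well under 5%, approximation valid.
pH = −log(3.71 × 10^-3) = 2.43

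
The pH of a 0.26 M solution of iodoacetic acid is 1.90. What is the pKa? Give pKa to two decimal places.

[H+] = 10^(-1.90) = 1.26 × 10^-2 M
At equilibrium [HA] = 0.26 − 1.26 × 10^-2 = 2.47 × 10^-1 M
Ka = [H+][A-]/[HA] = (1.26 × 10^-2)² / 2.47 × 10^-1 = 6.43 × 10^-4
pKa = -log(6.43 × 10^-4) = 3.19

pKa = 3.19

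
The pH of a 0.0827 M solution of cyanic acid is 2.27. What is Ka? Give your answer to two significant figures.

Ka = 3.7 × 10^-4

[H+] = 10^(-2.27) = 5.37 × 10^-3 M
At equilibrium [HA] = 0.0827 − 5.37 × 10^-3 = 7.73 × 10^-2 M
Ka = [H+][A-]/[HA] = (5.37 × 10^-3)² / 7.73 × 10^-2 = 3.7 × 10^-4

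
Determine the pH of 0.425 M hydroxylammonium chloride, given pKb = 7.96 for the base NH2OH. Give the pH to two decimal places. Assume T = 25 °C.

NH3OH+ is the conjugate acid of the weak base NH2OH.
Kb = 10^(−7.96) = 1.10 × 10^-8
Ka = Kw/Kb = 1.0×10^-14 / 1.10 × 10^-8 = 9.09 × 10^-7
Let x = [H+] at equilibrium. Ka = x²/(0.425 − x).
Assume x ≪ 0.425: x ≈ √(9.09 × 10^-7 × 0.425) = 6.22 × 10^-4 M
pH = −log(6.22 × 10^-4) = 3.21

pH = 3.21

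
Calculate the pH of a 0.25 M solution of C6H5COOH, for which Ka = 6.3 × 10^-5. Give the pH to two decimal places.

C6H5COOH ⇌ C6H5COO- + H+
Ka = [H+]²/(0.25 − [H+]) = 6.3 × 10^-5
Assume [H+] ≪ 0.25: [H+] ≈ √(6.3 × 10^-5 × 0.25) = 3.97 × 10^-3 M
([H+]/C₀ = 1.6% < 5%, so the approximation holds.)
pH = −log[H+] = −log(3.97 × 10^-3) = 2.40

pH = 2.40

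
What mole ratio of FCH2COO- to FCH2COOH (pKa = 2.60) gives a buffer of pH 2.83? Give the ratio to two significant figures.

ratio = 1.7

pH = pKa + log(r) ⇒ log(r) = 2.83 − 2.60 = +0.23
r = [FCH2COO-]/[FCH2COOH] = 10^(+0.23) = 1.7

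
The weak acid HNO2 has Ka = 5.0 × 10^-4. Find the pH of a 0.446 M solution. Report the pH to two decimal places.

pH = 1.83

HNO2 ⇌ NO2- + H+
From the ICE table, Ka = [H+]²/(0.446 − [H+]) = 5.0 × 10^-4.
Neglecting [H+] in the denominator: [H+] = √(5.0 × 10^-4 × 0.446) = 1.49 × 10^-2 M
Check: 3.3% ionized — well under 5%, approximation valid.
pH = −log(1.49 × 10^-2) = 1.83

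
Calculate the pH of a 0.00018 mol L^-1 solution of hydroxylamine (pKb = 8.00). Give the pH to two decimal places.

pH = 8.13

NH2OH + H2O ⇌ NH3OH+ + OH-
Kb = 10^(−8.00) = 1.00 × 10^-8
Kb = [OH-]²/(0.00018 − [OH-]) = 1.00 × 10^-8
Since Kb ≪ C₀, [OH-] ≈ √(Kb·C₀) = 1.34 × 10^-6 M.
pOH = −log(1.34 × 10^-6) = 5.87; pH = 14.00 − 5.87 = 8.13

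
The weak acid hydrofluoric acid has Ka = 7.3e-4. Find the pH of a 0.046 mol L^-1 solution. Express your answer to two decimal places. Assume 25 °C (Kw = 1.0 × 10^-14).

HF ⇌ F- + H+
From the ICE table, Ka = [H+]²/(0.046 − [H+]) = 7.3 × 10^-4.
[H+] is not negligible relative to C₀; solve [H+]² + 0.00073·[H+] − 3.36e-05 = 0.
[H+] = [−0.00073 + √(0.00073² + 0.000134)]/2 = 5.44 × 10^-3 M
pH = −log[H+] = −log(5.44 × 10^-3) = 2.26

pH = 2.26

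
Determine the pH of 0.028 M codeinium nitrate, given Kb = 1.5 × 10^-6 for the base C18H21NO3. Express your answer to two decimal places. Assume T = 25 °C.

pH = 4.86

C18H22NO3+ is the conjugate acid of the weak base C18H21NO3.
Ka = Kw/Kb = 1.0×10^-14 / 1.5 × 10^-6 = 6.67 × 10^-9
From the ICE table, Ka = [H+]²/(0.028 − [H+]) = 6.67 × 10^-9.
Since Ka ≪ C₀, [H+] ≈ √(Ka·C₀) = 1.37 × 10^-5 M.
([H+]/C₀ = 0.049% < 5%, so the approximation holds.)
pH = −log[H+] = −log(1.37 × 10^-5) = 4.86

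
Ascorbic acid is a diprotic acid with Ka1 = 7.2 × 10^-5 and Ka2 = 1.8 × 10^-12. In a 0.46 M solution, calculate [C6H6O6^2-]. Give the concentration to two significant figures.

1.8 × 10^-12 M

First ionization gives [H+] ≈ [HC6H6O6-] = 5.75 × 10^-3 M.
Second step: Ka2 = [H+][C6H6O6^2-]/[HC6H6O6-] ≈ [C6H6O6^2-] (since [H+] ≈ [HC6H6O6-]).
So [C6H6O6^2-] ≈ Ka2.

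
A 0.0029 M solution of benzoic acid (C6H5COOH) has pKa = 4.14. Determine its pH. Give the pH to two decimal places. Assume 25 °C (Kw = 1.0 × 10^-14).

pH = 3.37

C6H5COOH ⇌ C6H5COO- + H+
Ka = 10^(−4.14) = 7.24 × 10^-5
Ka = [H+]²/(0.0029 − [H+]) = 7.24 × 10^-5
[H+] is not negligible relative to C₀; solve [H+]² + 7.24e-05·[H+] − 2.1e-07 = 0.
[H+] = [−7.24e-05 + √(7.24e-05² + 8.4e-07)]/2 = 4.23 × 10^-4 M
pH = −log[H+] = −log(4.23 × 10^-4) = 3.37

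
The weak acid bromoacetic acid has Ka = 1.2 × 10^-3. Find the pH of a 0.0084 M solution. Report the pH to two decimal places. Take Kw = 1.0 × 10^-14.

BrCH2COOH ⇌ BrCH2COO- + H+
Let x = [H+] at equilibrium. Ka = x²/(0.0084 − x).
x is not negligible relative to C₀; solve x² + 0.0012·x − 1.01e-05 = 0.
x = (−Ka + √(Ka² + 4·Ka·C₀))/2 = 2.63 × 10^-3 M
pH = −log[H+] = −log(2.63 × 10^-3) = 2.58

pH = 2.58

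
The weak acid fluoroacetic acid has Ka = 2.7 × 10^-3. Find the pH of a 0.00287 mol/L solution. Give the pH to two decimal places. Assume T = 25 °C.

pH = 2.76

FCH2COOH ⇌ FCH2COO- + H+
From the ICE table, Ka = [H+]²/(0.00287 − [H+]) = 2.7 × 10^-3.
[H+] is not negligible relative to C₀; solve [H+]² + 0.0027·[H+] − 7.75e-06 = 0.
[H+] = (−Ka + √(Ka² + 4·Ka·C₀))/2 = 1.74 × 10^-3 M
pH = −log[H+] = −log(1.74 × 10^-3) = 2.76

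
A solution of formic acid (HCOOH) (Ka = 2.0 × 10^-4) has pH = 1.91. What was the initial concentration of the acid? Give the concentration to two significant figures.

C₀ = 7.7 × 10^-1 M

[H+] = 10^(-1.91) = 1.23 × 10^-2 M = x
Ka = x²/(C₀ − x) ⇒ C₀ = x + x²/Ka
C₀ = 1.23 × 10^-2 + (1.23 × 10^-2)²/(2.0 × 10^-4) = 7.69 × 10^-1 M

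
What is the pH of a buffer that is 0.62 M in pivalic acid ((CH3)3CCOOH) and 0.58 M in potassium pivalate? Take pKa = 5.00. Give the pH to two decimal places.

pH = 4.97

pH = pKa + log([A⁻]/[HA]) = 5.00 + log(0.58/0.62)
pH = 5.00 + (-0.029) = 4.97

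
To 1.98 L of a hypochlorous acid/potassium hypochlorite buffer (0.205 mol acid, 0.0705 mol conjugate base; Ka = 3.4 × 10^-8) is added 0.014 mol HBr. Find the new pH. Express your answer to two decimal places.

After neutralization: n(HOCl) = 0.219 mol, n(OCl-) = 0.0565 mol.
pKa = −log(3.4 × 10^-8) = 7.469
pH = pKa + log([A⁻]/[HA]) = 7.469 + log(0.0565/0.219) = 7.469 -0.588

pH = 6.88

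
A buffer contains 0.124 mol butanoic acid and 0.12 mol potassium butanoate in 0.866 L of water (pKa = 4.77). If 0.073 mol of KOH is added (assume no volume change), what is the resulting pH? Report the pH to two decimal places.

pH = 5.35

After neutralization: n(CH3(CH2)2COOH) = 0.051 mol, n(CH3(CH2)2COO-) = 0.193 mol.
pH = pKa + log([A⁻]/[HA]) = 4.77 + log(0.193/0.051) = 4.77 +0.578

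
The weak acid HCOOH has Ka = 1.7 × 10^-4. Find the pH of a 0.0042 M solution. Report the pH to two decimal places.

HCOOH ⇌ HCOO- + H+
Let x = [H+] at equilibrium. Ka = x²/(0.0042 − x).
Here C₀/Ka ≈ 24.7, so the small-x approximation fails. Use the quadratic:
x = (−Ka + √(Ka² + 4·Ka·C₀))/2 = 7.64 × 10^-4 M
pH = −log[H+] = −log(7.64 × 10^-4) = 3.12

pH = 3.12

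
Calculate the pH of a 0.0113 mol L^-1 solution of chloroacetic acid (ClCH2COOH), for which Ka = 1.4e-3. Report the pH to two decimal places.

ClCH2COOH ⇌ ClCH2COO- + H+
Let x = [H+] at equilibrium. Ka = x²/(0.0113 − x).
The 5% rule fails; solving x² + Ka·x − Ka·C₀ = 0 exactly:
x = (−Ka + √(Ka² + 4·Ka·C₀))/2 = 3.34 × 10^-3 M
pH = −log[H+] = −log(3.34 × 10^-3) = 2.48

pH = 2.48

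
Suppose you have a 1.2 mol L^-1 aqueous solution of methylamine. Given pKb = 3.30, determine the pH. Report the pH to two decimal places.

CH3NH2 + H2O ⇌ CH3NH3+ + OH-
Kb = 10^(−3.30) = 5.01 × 10^-4
Kb = x²/(1.2 − x) = 5.01 × 10^-4
Assume x ≪ 1.2: x ≈ √(5.01 × 10^-4 × 1.2) = 2.45 × 10^-2 M
(x/C₀ = 2% < 5%, so the approximation holds.)
pOH = −log(2.45 × 10^-2) = 1.61; pH = 14.00 − 1.61 = 12.39

pH = 12.39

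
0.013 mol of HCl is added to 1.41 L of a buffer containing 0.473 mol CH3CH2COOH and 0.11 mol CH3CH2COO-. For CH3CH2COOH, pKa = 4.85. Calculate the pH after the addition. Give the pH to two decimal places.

pH = 4.15

Added H+ converts CH3CH2COO- to CH3CH2COOH: CH3CH2COOH → 0.486 mol, CH3CH2COO- → 0.097 mol.
Henderson–Hasselbalch with mole ratio 0.097/0.486: pH = 4.85 + (-0.700)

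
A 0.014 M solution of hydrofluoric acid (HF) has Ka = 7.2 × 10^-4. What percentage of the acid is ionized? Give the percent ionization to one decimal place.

20.3%

HF ⇌ F- + H+; let x = [H+] at equilibrium.
Ka = x²/(C₀ − x); solving the quadratic gives x = 2.84 × 10^-3 M.
Fraction ionized = 2.84 × 10^-3 / 0.014 = 0.2029 → 20.3%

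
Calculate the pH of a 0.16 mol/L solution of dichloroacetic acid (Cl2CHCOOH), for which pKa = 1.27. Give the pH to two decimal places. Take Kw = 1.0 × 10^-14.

pH = 1.16

Cl2CHCOOH ⇌ Cl2CHCOO- + H+
Ka = 10^(−1.27) = 5.37 × 10^-2
From the ICE table, Ka = x²/(0.16 − x) = 5.37 × 10^-2.
The 5% rule fails; solving x² + Ka·x − Ka·C₀ = 0 exactly:
x = (−Ka + √(Ka² + 4·Ka·C₀))/2 = 6.97 × 10^-2 M
pH = −log[H+] = −log(6.97 × 10^-2) = 1.16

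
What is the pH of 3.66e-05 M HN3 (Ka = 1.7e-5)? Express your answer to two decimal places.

HN3 ⇌ N3- + H+
Ka = x²/(3.66e-05 − x) = 1.7 × 10^-5
x is not negligible relative to C₀; solve x² + 1.7e-05·x − 6.22e-10 = 0.
x = (−Ka + √(Ka² + 4·Ka·C₀))/2 = 1.79 × 10^-5 M
pH = −log[H+] = −log(1.79 × 10^-5) = 4.75

pH = 4.75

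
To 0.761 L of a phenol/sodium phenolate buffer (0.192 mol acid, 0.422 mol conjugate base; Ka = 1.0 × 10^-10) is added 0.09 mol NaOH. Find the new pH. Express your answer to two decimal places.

After neutralization: n(C6H5OH) = 0.102 mol, n(C6H5O-) = 0.512 mol.
pKa = −log(1.0 × 10^-10) = 10.000
pH = pKa + log([A⁻]/[HA]) = 10.000 + log(0.512/0.102) = 10.000 +0.701

pH = 10.70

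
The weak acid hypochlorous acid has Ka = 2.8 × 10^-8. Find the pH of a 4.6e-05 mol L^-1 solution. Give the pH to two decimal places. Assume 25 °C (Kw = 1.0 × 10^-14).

pH = 5.95

HOCl ⇌ OCl- + H+
Ka = x²/(4.6e-05 − x) = 2.8 × 10^-8
Assume x ≪ 4.6e-05: x ≈ √(2.8 × 10^-8 × 4.6e-05) = 1.13 × 10^-6 M
(x/C₀ = 2.5% < 5%, so the approximation holds.)
pH = −log[H+] = −log(1.13 × 10^-6) = 5.95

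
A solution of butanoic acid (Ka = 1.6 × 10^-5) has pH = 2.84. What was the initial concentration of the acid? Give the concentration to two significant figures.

C₀ = 1.3 × 10^-1 M

[H+] = 10^(-2.84) = 1.45 × 10^-3 M = x
Ka = x²/(C₀ − x) ⇒ C₀ = x + x²/Ka
C₀ = 1.45 × 10^-3 + (1.45 × 10^-3)²/(1.6 × 10^-5) = 1.33 × 10^-1 M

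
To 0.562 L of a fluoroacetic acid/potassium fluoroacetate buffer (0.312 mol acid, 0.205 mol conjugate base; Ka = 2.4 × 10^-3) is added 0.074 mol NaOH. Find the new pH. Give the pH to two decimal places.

pH = 2.69

After neutralization: n(FCH2COOH) = 0.238 mol, n(FCH2COO-) = 0.279 mol.
pKa = −log(2.4 × 10^-3) = 2.620
pH = pKa + log(n_FCH2COO-/n_FCH2COOH) = 2.620 + log(0.279/0.238) = 2.620 + (+0.069)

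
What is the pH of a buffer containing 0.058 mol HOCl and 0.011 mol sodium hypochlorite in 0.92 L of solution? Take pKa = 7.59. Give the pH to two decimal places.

Using pH = pKa + log([base]/[acid]) with [base]/[acid] = 0.011/0.058:
pH = 7.59 + (-0.722) = 6.87

pH = 6.87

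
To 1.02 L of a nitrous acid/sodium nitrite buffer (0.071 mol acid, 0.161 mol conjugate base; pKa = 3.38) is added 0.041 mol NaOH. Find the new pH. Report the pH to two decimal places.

pH = 4.21

After neutralization: n(HNO2) = 0.03 mol, n(NO2-) = 0.202 mol.
pH = pKa + log(n_NO2-/n_HNO2) = 3.38 + log(0.202/0.03) = 3.38 + (+0.828)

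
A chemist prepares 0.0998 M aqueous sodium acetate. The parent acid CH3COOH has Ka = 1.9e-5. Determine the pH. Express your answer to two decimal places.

CH3COO- is the conjugate base of the weak acid CH3COOH.
Kb = Kw/Ka = 1.0×10^-14 / 1.9 × 10^-5 = 5.26 × 10^-10
From the ICE table, Kb = x²/(0.0998 − x) = 5.26 × 10^-10.
Assume x ≪ 0.0998: x ≈ √(5.26 × 10^-10 × 0.0998) = 7.25 × 10^-6 M
pOH = 5.14, so pH = 14.00 − pOH = 8.86

pH = 8.86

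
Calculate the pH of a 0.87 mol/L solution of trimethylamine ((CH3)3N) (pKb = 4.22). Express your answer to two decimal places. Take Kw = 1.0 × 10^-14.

(CH3)3N + H2O ⇌ (CH3)3NH+ + OH-
Kb = 10^(−4.22) = 6.03 × 10^-5
Kb = x²/(0.87 − x) = 6.03 × 10^-5
Neglecting x in the denominator: x = √(6.03 × 10^-5 × 0.87) = 7.24 × 10^-3 M
Check: 0.83% ionized — well under 5%, approximation valid.
pOH = −log(7.24 × 10^-3) = 2.14; pH = 14.00 − 2.14 = 11.86

pH = 11.86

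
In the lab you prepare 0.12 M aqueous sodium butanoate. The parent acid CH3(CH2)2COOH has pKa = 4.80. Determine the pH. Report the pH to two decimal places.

CH3(CH2)2COO- is the conjugate base of the weak acid CH3(CH2)2COOH.
Ka = 10^(−4.80) = 1.58 × 10^-5
Kb = Kw/Ka = 1.0×10^-14 / 1.58 × 10^-5 = 6.33 × 10^-10
Kb = x²/(0.12 − x) = 6.33 × 10^-10
Neglecting x in the denominator: x = √(6.33 × 10^-10 × 0.12) = 8.72 × 10^-6 M
pOH = −log(8.72 × 10^-6) = 5.06; pH = 14.00 − 5.06 = 8.94

pH = 8.94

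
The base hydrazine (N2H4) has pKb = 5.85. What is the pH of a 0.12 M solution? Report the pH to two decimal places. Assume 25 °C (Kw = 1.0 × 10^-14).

N2H4 + H2O ⇌ N2H5+ + OH-
Kb = 10^(−5.85) = 1.41 × 10^-6
Kb = [OH-]²/(0.12 − [OH-]) = 1.41 × 10^-6
Assume [OH-] ≪ 0.12: [OH-] ≈ √(1.41 × 10^-6 × 0.12) = 4.11 × 10^-4 M
pOH = 3.39, so pH = 14.00 − pOH = 10.61

pH = 10.61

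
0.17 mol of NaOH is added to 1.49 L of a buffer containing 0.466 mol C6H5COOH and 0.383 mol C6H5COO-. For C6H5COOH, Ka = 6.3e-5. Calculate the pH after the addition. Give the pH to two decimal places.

pH = 4.47

OH- converts C6H5COOH to C6H5COO-: C6H5COOH → 0.296 mol, C6H5COO- → 0.553 mol.
pKa = −log(6.3 × 10^-5) = 4.201
Henderson–Hasselbalch with mole ratio 0.553/0.296: pH = 4.201 + (+0.271)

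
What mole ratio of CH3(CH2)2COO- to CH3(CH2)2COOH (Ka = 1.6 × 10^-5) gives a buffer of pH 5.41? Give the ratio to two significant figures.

pKa = -log(1.6 × 10^-5) = 4.796
pH = pKa + log(r) ⇒ log(r) = 5.41 − 4.796 = +0.614
r = [CH3(CH2)2COO-]/[CH3(CH2)2COOH] = 10^(+0.614) = 4.11

ratio = 4.1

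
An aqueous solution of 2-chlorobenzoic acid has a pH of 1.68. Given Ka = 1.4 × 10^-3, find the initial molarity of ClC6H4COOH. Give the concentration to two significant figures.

C₀ = 3.3 × 10^-1 M

[H+] = 10^(-1.68) = 2.09 × 10^-2 M = x
Ka = x²/(C₀ − x) ⇒ C₀ = x + x²/Ka
C₀ = 2.09 × 10^-2 + (2.09 × 10^-2)²/(1.4 × 10^-3) = 3.33 × 10^-1 M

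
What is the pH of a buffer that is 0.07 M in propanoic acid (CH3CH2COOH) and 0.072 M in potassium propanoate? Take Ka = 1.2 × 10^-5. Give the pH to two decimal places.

pKa = −log(1.2 × 10^-5) = 4.921
Henderson–Hasselbalch: pH = pKa + log([CH3CH2COO-]/[CH3CH2COOH]) = 4.921 + log(0.072/0.07)
pH = 4.921 + (+0.012) = 4.93

pH = 4.93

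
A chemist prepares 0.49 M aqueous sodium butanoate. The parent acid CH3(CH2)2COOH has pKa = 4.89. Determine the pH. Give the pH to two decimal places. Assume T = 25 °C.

CH3(CH2)2COO- is the conjugate base of the weak acid CH3(CH2)2COOH.
Ka = 10^(−4.89) = 1.29 × 10^-5
Kb = Kw/Ka = 1.0×10^-14 / 1.29 × 10^-5 = 7.75 × 10^-10
From the ICE table, Kb = x²/(0.49 − x) = 7.75 × 10^-10.
Assume x ≪ 0.49: x ≈ √(7.75 × 10^-10 × 0.49) = 1.95 × 10^-5 M
Check: 0.004% ionized — well under 5%, approximation valid.
pOH = −log(1.95 × 10^-5) = 4.71; pH = 14.00 − 4.71 = 9.29

pH = 9.29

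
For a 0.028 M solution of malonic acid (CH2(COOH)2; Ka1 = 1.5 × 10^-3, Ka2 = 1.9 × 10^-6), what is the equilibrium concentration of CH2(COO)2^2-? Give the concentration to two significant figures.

First ionization gives [H+] ≈ [CH2(COOH)COO-] = 5.77 × 10^-3 M.
Second step: Ka2 = [H+][CH2(COO)2^2-]/[CH2(COOH)COO-] ≈ [CH2(COO)2^2-] (since [H+] ≈ [CH2(COOH)COO-]).
So [CH2(COO)2^2-] ≈ Ka2.

1.9 × 10^-6 M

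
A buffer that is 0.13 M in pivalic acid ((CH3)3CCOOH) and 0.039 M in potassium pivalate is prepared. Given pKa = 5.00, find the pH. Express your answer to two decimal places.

Using pH = pKa + log([base]/[acid]) with [base]/[acid] = 0.039/0.13:
pH = 5.00 + (-0.523) = 4.48

pH = 4.48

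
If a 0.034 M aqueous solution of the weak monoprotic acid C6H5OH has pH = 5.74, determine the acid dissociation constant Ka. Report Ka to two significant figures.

[H+] = 10^(-5.74) = 1.82 × 10^-6 M
At equilibrium [HA] = 0.034 − 1.82 × 10^-6 = 3.40 × 10^-2 M
Ka = [H+][A-]/[HA] = (1.82 × 10^-6)² / 3.40 × 10^-2 = 9.7 × 10^-11

Ka = 9.7 × 10^-11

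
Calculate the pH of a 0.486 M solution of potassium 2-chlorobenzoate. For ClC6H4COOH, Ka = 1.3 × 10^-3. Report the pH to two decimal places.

ClC6H4COO- is the conjugate base of the weak acid ClC6H4COOH.
Kb = Kw/Ka = 1.0×10^-14 / 1.3 × 10^-3 = 7.69 × 10^-12
Kb = [OH-]²/(0.486 − [OH-]) = 7.69 × 10^-12
Assume [OH-] ≪ 0.486: [OH-] ≈ √(7.69 × 10^-12 × 0.486) = 1.93 × 10^-6 M
Check: 0.0004% ionized — well under 5%, approximation valid.
pOH = −log(1.93 × 10^-6) = 5.71; pH = 14.00 − 5.71 = 8.29

pH = 8.29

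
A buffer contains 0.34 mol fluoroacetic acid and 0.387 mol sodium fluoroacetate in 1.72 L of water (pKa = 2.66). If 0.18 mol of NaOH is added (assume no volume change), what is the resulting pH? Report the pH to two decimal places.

OH- converts FCH2COOH to FCH2COO-: FCH2COOH → 0.16 mol, FCH2COO- → 0.567 mol.
pH = pKa + log([A⁻]/[HA]) = 2.66 + log(0.567/0.16) = 2.66 +0.549

pH = 3.21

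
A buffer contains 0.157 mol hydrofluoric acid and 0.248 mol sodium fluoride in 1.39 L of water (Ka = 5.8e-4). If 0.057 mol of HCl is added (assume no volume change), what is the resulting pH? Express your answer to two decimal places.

Added H+ converts F- to HF: HF → 0.214 mol, F- → 0.191 mol.
pKa = −log(5.8 × 10^-4) = 3.237
pH = pKa + log([A⁻]/[HA]) = 3.237 + log(0.191/0.214) = 3.237 -0.049

pH = 3.19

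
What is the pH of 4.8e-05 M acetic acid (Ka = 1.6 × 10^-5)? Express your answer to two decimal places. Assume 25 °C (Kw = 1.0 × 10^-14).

CH3COOH ⇌ CH3COO- + H+
Ka = [H+]²/(4.8e-05 − [H+]) = 1.6 × 10^-5
The 5% rule fails; solving [H+]² + Ka·[H+] − Ka·C₀ = 0 exactly:
[H+] = (−Ka + √(Ka² + 4·Ka·C₀))/2 = 2.08 × 10^-5 M
pH = −log[H+] = −log(2.08 × 10^-5) = 4.68

pH = 4.68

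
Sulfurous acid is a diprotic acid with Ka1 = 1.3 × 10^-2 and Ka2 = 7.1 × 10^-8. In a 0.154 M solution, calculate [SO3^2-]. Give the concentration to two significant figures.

7.1 × 10^-8 M

First ionization gives [H+] ≈ [HSO3-] = 3.87 × 10^-2 M.
Second step: Ka2 = [H+][SO3^2-]/[HSO3-] ≈ [SO3^2-] (since [H+] ≈ [HSO3-]).
So [SO3^2-] ≈ Ka2.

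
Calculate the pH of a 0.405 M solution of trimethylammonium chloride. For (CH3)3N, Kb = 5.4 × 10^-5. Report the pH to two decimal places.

pH = 5.06

(CH3)3NH+ is the conjugate acid of the weak base (CH3)3N.
Ka = Kw/Kb = 1.0×10^-14 / 5.4 × 10^-5 = 1.85 × 10^-10
Ka = [H+]²/(0.405 − [H+]) = 1.85 × 10^-10
Since Ka ≪ C₀, [H+] ≈ √(Ka·C₀) = 8.66 × 10^-6 M.
Check: 0.0021% ionized — well under 5%, approximation valid.
pH = −log(8.66 × 10^-6) = 5.06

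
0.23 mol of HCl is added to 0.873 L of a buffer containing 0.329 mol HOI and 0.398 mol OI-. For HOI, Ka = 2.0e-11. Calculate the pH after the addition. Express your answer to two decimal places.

pH = 10.18

Added H+ converts OI- to HOI: HOI → 0.559 mol, OI- → 0.168 mol.
pKa = −log(2.0 × 10^-11) = 10.699
pH = pKa + log(n_OI-/n_HOI) = 10.699 + log(0.168/0.559) = 10.699 + (-0.522)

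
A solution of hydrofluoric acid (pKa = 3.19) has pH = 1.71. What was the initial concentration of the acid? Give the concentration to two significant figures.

[H+] = 10^(-1.71) = 1.95 × 10^-2 M = x
Ka = 10^(−3.19) = 6.46 × 10^-4
Ka = x²/(C₀ − x) ⇒ C₀ = x + x²/Ka
C₀ = 1.95 × 10^-2 + (1.95 × 10^-2)²/(6.46 × 10^-4) = 6.08 × 10^-1 M

C₀ = 6.1 × 10^-1 M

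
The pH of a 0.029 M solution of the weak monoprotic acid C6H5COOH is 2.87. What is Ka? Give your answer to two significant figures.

Ka = 6.6 × 10^-5

[H+] = 10^(-2.87) = 1.35 × 10^-3 M
At equilibrium [HA] = 0.029 − 1.35 × 10^-3 = 2.77 × 10^-2 M
Ka = [H+][A-]/[HA] = (1.35 × 10^-3)² / 2.77 × 10^-2 = 6.6 × 10^-5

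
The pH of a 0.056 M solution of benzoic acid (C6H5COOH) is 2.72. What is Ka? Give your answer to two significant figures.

Ka = 6.7 × 10^-5

[H+] = 10^(-2.72) = 1.91 × 10^-3 M
At equilibrium [HA] = 0.056 − 1.91 × 10^-3 = 5.41 × 10^-2 M
Ka = [H+][A-]/[HA] = (1.91 × 10^-3)² / 5.41 × 10^-2 = 6.7 × 10^-5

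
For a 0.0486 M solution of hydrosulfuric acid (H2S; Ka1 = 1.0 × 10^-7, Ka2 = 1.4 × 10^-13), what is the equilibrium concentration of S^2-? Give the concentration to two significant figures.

First ionization gives [H+] ≈ [HS-] = 6.97 × 10^-5 M.
Second step: Ka2 = [H+][S^2-]/[HS-] ≈ [S^2-] (since [H+] ≈ [HS-]).
So [S^2-] ≈ Ka2.

1.4 × 10^-13 M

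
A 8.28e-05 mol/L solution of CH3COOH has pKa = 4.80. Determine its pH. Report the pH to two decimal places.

pH = 4.54

CH3COOH ⇌ CH3COO- + H+
Ka = 10^(−4.80) = 1.58 × 10^-5
Ka = x²/(8.28e-05 − x) = 1.58 × 10^-5
x is not negligible relative to C₀; solve x² + 1.58e-05·x − 1.31e-09 = 0.
x = [−1.58e-05 + √(1.58e-05² + 5.23e-09)]/2 = 2.91 × 10^-5 M
pH = −log[H+] = −log(2.91 × 10^-5) = 4.54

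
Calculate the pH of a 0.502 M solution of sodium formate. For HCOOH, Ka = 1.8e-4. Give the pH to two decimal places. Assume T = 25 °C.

HCOO- is the conjugate base of the weak acid HCOOH.
Kb = Kw/Ka = 1.0×10^-14 / 1.8 × 10^-4 = 5.56 × 10^-11
Kb = [OH-]²/(0.502 − [OH-]) = 5.56 × 10^-11
Assume [OH-] ≪ 0.502: [OH-] ≈ √(5.56 × 10^-11 × 0.502) = 5.28 × 10^-6 M
pOH = −log(5.28 × 10^-6) = 5.28; pH = 14.00 − 5.28 = 8.72

pH = 8.72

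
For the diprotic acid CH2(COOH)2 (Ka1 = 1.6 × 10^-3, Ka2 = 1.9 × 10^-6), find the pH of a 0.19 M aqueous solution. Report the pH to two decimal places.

pH = 1.78

Ka1 ≫ Ka2, so treat the first dissociation as the only significant source of H+.
Ka1 = x²/(0.19 − x) = 1.6 × 10^-3
Solving the quadratic: x = (−Ka1 + √(Ka1² + 4·Ka1·C₀))/2 = 1.67 × 10^-2 M
pH = −log(1.67 × 10^-2) = 1.78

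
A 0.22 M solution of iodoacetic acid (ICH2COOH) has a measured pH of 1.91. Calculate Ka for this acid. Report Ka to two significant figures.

Ka = 7.3 × 10^-4

[H+] = 10^(-1.91) = 1.23 × 10^-2 M
At equilibrium [HA] = 0.22 − 1.23 × 10^-2 = 2.08 × 10^-1 M
Ka = [H+][A-]/[HA] = (1.23 × 10^-2)² / 2.08 × 10^-1 = 7.3 × 10^-4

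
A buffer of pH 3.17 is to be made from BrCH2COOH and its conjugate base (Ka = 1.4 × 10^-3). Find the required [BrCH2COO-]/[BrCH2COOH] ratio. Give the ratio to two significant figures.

ratio = 2.1

pKa = -log(1.4 × 10^-3) = 2.854
pH = pKa + log(r) ⇒ log(r) = 3.17 − 2.854 = +0.316
r = [BrCH2COO-]/[BrCH2COOH] = 10^(+0.316) = 2.07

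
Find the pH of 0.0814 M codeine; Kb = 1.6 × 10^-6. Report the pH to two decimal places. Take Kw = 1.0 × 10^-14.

pH = 10.56

C18H21NO3 + H2O ⇌ C18H22NO3+ + OH-
Kb = x²/(0.0814 − x) = 1.6 × 10^-6
Assume x ≪ 0.0814: x ≈ √(1.6 × 10^-6 × 0.0814) = 3.61 × 10^-4 M
Check: 0.44% ionized — well under 5%, approximation valid.
pOH = −log(3.61 × 10^-4) = 3.44; pH = 14.00 − 3.44 = 10.56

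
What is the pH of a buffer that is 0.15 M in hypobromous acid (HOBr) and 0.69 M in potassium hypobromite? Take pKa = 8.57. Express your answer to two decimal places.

pH = 9.23

Henderson–Hasselbalch: pH = pKa + log([OBr-]/[HOBr]) = 8.57 + log(0.69/0.15)
pH = 8.57 + (+0.663) = 9.23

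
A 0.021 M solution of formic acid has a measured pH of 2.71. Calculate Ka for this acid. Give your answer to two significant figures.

Ka = 2.0 × 10^-4

[H+] = 10^(-2.71) = 1.95 × 10^-3 M
At equilibrium [HA] = 0.021 − 1.95 × 10^-3 = 1.91 × 10^-2 M
Ka = [H+][A-]/[HA] = (1.95 × 10^-3)² / 1.91 × 10^-2 = 2.0 × 10^-4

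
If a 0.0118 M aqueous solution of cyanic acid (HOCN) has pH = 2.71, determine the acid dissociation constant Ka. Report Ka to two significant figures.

[H+] = 10^(-2.71) = 1.95 × 10^-3 M
At equilibrium [HA] = 0.0118 − 1.95 × 10^-3 = 9.85 × 10^-3 M
Ka = [H+][A-]/[HA] = (1.95 × 10^-3)² / 9.85 × 10^-3 = 3.9 × 10^-4

Ka = 3.9 × 10^-4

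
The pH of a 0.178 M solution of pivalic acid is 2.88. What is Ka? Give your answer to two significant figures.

[H+] = 10^(-2.88) = 1.32 × 10^-3 M
At equilibrium [HA] = 0.178 − 1.32 × 10^-3 = 1.77 × 10^-1 M
Ka = [H+][A-]/[HA] = (1.32 × 10^-3)² / 1.77 × 10^-1 = 9.8 × 10^-6

Ka = 9.8 × 10^-6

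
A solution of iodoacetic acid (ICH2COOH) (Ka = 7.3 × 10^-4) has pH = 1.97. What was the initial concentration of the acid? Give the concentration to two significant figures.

C₀ = 1.7 × 10^-1 M

[H+] = 10^(-1.97) = 1.07 × 10^-2 M = x
Ka = x²/(C₀ − x) ⇒ C₀ = x + x²/Ka
C₀ = 1.07 × 10^-2 + (1.07 × 10^-2)²/(7.3 × 10^-4) = 1.68 × 10^-1 M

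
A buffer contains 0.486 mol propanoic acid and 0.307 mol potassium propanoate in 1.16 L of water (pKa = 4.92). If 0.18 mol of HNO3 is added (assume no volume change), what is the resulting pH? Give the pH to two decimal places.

After neutralization: n(CH3CH2COOH) = 0.666 mol, n(CH3CH2COO-) = 0.127 mol.
pH = pKa + log([A⁻]/[HA]) = 4.92 + log(0.127/0.666) = 4.92 -0.720

pH = 4.20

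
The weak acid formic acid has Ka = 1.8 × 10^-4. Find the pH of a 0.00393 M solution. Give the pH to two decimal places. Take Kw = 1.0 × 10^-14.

HCOOH ⇌ HCOO- + H+
From the ICE table, Ka = x²/(0.00393 − x) = 1.8 × 10^-4.
Here C₀/Ka ≈ 21.8, so the small-x approximation fails. Use the quadratic:
x = (−Ka + √(Ka² + 4·Ka·C₀))/2 = 7.56 × 10^-4 M
pH = −log(7.56 × 10^-4) = 3.12

pH = 3.12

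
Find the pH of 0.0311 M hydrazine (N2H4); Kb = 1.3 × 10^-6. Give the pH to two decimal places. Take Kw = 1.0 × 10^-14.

pH = 10.30

N2H4 + H2O ⇌ N2H5+ + OH-
Kb = [OH-]²/(0.0311 − [OH-]) = 1.3 × 10^-6
Neglecting [OH-] in the denominator: [OH-] = √(1.3 × 10^-6 × 0.0311) = 2.01 × 10^-4 M
pOH = −log(2.01 × 10^-4) = 3.70; pH = 14.00 − 3.70 = 10.30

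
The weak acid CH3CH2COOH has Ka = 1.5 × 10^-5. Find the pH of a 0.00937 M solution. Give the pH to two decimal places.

CH3CH2COOH ⇌ CH3CH2COO- + H+
Ka = x²/(0.00937 − x) = 1.5 × 10^-5
Since Ka ≪ C₀, x ≈ √(Ka·C₀) = 3.75 × 10^-4 M.
Check: 4% ionized — well under 5%, approximation valid.
pH = −log[H+] = −log(3.75 × 10^-4) = 3.43

pH = 3.43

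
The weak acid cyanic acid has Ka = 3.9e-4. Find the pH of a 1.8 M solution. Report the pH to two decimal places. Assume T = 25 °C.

HOCN ⇌ OCN- + H+
From the ICE table, Ka = x²/(1.8 − x) = 3.9 × 10^-4.
Assume x ≪ 1.8: x ≈ √(3.9 × 10^-4 × 1.8) = 2.65 × 10^-2 M
Check: 1.5% ionized — well under 5%, approximation valid.
pH = −log[H+] = −log(2.65 × 10^-2) = 1.58

pH = 1.58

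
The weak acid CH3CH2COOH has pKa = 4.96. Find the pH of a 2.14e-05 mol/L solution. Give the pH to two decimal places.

pH = 4.97

CH3CH2COOH ⇌ CH3CH2COO- + H+
Ka = 10^(−4.96) = 1.10 × 10^-5
Ka = [H+]²/(2.14e-05 − [H+]) = 1.10 × 10^-5
The 5% rule fails; solving [H+]² + Ka·[H+] − Ka·C₀ = 0 exactly:
[H+] = (−Ka + √(Ka² + 4·Ka·C₀))/2 = 1.08 × 10^-5 M
pH = −log(1.08 × 10^-5) = 4.97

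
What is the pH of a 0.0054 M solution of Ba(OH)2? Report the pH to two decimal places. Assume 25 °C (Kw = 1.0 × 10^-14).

pH = 12.03

Ba(OH)2 is a strong base (each formula unit releases 2 OH-); [OH-] = 0.0108 M.
pOH = -log(0.0108) = 1.97
pH = 14.00 - 1.97 = 12.03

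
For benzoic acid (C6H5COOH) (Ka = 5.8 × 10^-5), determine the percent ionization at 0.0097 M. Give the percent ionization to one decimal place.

C6H5COOH ⇌ C6H5COO- + H+; let x = [H+] at equilibrium.
Solve x² + 5.8e-05x − 5.63e-07 = 0 → x = 7.22 × 10^-4 M
% ionization = x/C₀ × 100% = 7.22 × 10^-4/0.0097 × 100% = 7.4%

7.4%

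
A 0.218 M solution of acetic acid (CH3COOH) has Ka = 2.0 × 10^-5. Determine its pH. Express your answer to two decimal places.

pH = 2.68

CH3COOH ⇌ CH3COO- + H+
Ka = [H+]²/(0.218 − [H+]) = 2.0 × 10^-5
Assume [H+] ≪ 0.218: [H+] ≈ √(2.0 × 10^-5 × 0.218) = 2.09 × 10^-3 M
pH = −log[H+] = −log(2.09 × 10^-3) = 2.68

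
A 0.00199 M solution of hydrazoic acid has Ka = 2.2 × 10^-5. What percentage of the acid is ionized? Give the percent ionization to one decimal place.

10.0%

HN3 ⇌ N3- + H+; let x = [H+] at equilibrium.
Solve x² + 2.2e-05x − 4.38e-08 = 0 → x = 1.99 × 10^-4 M
Fraction ionized = 1.99 × 10^-4 / 0.00199 = 0.1000 → 10.0%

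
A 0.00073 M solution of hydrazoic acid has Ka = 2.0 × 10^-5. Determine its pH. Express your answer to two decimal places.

HN3 ⇌ N3- + H+
Ka = [H+]²/(0.00073 − [H+]) = 2.0 × 10^-5
[H+] is not negligible relative to C₀; solve [H+]² + 2e-05·[H+] − 1.46e-08 = 0.
[H+] = [−2e-05 + √(2e-05² + 5.84e-08)]/2 = 1.11 × 10^-4 M
pH = −log(1.11 × 10^-4) = 3.95

pH = 3.95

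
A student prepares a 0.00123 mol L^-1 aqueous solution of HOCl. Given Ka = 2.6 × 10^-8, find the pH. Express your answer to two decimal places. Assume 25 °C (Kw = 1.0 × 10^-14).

HOCl ⇌ OCl- + H+
From the ICE table, Ka = x²/(0.00123 − x) = 2.6 × 10^-8.
Assume x ≪ 0.00123: x ≈ √(2.6 × 10^-8 × 0.00123) = 5.66 × 10^-6 M
(x/C₀ = 0.46% < 5%, so the approximation holds.)
pH = −log[H+] = −log(5.66 × 10^-6) = 5.25

pH = 5.25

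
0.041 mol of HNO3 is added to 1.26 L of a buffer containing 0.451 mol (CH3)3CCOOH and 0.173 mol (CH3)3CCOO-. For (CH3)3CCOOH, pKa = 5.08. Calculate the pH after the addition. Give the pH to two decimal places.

Added H+ converts (CH3)3CCOO- to (CH3)3CCOOH: (CH3)3CCOOH → 0.492 mol, (CH3)3CCOO- → 0.132 mol.
Henderson–Hasselbalch with mole ratio 0.132/0.492: pH = 5.08 + (-0.571)

pH = 4.51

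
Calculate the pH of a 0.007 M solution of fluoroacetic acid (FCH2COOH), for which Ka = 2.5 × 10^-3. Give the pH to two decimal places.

pH = 2.51

FCH2COOH ⇌ FCH2COO- + H+
Ka = [H+]²/(0.007 − [H+]) = 2.5 × 10^-3
[H+] is not negligible relative to C₀; solve [H+]² + 0.0025·[H+] − 1.75e-05 = 0.
[H+] = (−Ka + √(Ka² + 4·Ka·C₀))/2 = 3.12 × 10^-3 M
pH = −log[H+] = −log(3.12 × 10^-3) = 2.51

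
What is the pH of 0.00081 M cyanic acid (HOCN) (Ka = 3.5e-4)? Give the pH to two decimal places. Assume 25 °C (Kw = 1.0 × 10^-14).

pH = 3.41

HOCN ⇌ OCN- + H+
From the ICE table, Ka = x²/(0.00081 − x) = 3.5 × 10^-4.
x is not negligible relative to C₀; solve x² + 0.00035·x − 2.83e-07 = 0.
x = (−Ka + √(Ka² + 4·Ka·C₀))/2 = 3.85 × 10^-4 M
pH = −log[H+] = −log(3.85 × 10^-4) = 3.41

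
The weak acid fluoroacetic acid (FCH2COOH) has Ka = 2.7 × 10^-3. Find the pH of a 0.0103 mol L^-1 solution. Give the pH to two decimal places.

FCH2COOH ⇌ FCH2COO- + H+
Ka = [H+]²/(0.0103 − [H+]) = 2.7 × 10^-3
The 5% rule fails; solving [H+]² + Ka·[H+] − Ka·C₀ = 0 exactly:
[H+] = (−Ka + √(Ka² + 4·Ka·C₀))/2 = 4.09 × 10^-3 M
pH = −log[H+] = −log(4.09 × 10^-3) = 2.39

pH = 2.39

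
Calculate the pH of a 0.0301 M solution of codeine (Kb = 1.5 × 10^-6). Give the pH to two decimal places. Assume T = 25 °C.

pH = 10.33

C18H21NO3 + H2O ⇌ C18H22NO3+ + OH-
From the ICE table, Kb = [OH-]²/(0.0301 − [OH-]) = 1.5 × 10^-6.
Neglecting [OH-] in the denominator: [OH-] = √(1.5 × 10^-6 × 0.0301) = 2.12 × 10^-4 M
([OH-]/C₀ = 0.71% < 5%, so the approximation holds.)
pOH = 3.67, so pH = 14.00 − pOH = 10.33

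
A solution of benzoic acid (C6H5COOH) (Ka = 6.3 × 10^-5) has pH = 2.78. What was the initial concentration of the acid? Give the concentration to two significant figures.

[H+] = 10^(-2.78) = 1.66 × 10^-3 M = x
Ka = x²/(C₀ − x) ⇒ C₀ = x + x²/Ka
C₀ = 1.66 × 10^-3 + (1.66 × 10^-3)²/(6.3 × 10^-5) = 4.54 × 10^-2 M

C₀ = 4.5 × 10^-2 M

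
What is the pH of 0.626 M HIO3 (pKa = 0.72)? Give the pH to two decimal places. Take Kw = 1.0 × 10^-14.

HIO3 ⇌ IO3- + H+
Ka = 10^(−0.72) = 1.91 × 10^-1
From the ICE table, Ka = [H+]²/(0.626 − [H+]) = 1.91 × 10^-1.
[H+] is not negligible relative to C₀; solve [H+]² + 0.191·[H+] − 0.12 = 0.
[H+] = (−Ka + √(Ka² + 4·Ka·C₀))/2 = 2.63 × 10^-1 M
pH = −log(2.63 × 10^-1) = 0.58

pH = 0.58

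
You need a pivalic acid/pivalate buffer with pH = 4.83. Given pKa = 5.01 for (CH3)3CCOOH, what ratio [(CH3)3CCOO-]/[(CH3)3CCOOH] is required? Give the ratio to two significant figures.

ratio = 0.66

pH = pKa + log(r) ⇒ log(r) = 4.83 − 5.01 = -0.18
r = [(CH3)3CCOO-]/[(CH3)3CCOOH] = 10^(-0.18) = 0.661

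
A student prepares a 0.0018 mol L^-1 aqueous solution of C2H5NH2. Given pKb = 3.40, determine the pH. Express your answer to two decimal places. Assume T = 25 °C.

pH = 10.83

C2H5NH2 + H2O ⇌ C2H5NH3+ + OH-
Kb = 10^(−3.40) = 3.98 × 10^-4
From the ICE table, Kb = [OH-]²/(0.0018 − [OH-]) = 3.98 × 10^-4.
Here C₀/Kb ≈ 4.52, so the small-[OH-] approximation fails. Use the quadratic:
[OH-] = (−Kb + √(Kb² + 4·Kb·C₀))/2 = 6.70 × 10^-4 M
pOH = 3.17, so pH = 14.00 − pOH = 10.83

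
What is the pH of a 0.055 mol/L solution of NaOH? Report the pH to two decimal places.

NaOH is a strong base; [OH-] = 0.055 M.
pOH = -log(0.055) = 1.26
pH = 14.00 - 1.26 = 12.74

pH = 12.74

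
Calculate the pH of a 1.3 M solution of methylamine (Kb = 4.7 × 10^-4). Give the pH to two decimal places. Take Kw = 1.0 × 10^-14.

CH3NH2 + H2O ⇌ CH3NH3+ + OH-
From the ICE table, Kb = [OH-]²/(1.3 − [OH-]) = 4.7 × 10^-4.
Assume [OH-] ≪ 1.3: [OH-] ≈ √(4.7 × 10^-4 × 1.3) = 2.47 × 10^-2 M
Check: 1.9% ionized — well under 5%, approximation valid.
pOH = 1.61, so pH = 14.00 − pOH = 12.39

pH = 12.39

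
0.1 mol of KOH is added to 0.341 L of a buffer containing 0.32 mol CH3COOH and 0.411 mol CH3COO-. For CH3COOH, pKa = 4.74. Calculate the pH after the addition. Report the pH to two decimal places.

OH- converts CH3COOH to CH3COO-: CH3COOH → 0.22 mol, CH3COO- → 0.511 mol.
Henderson–Hasselbalch with mole ratio 0.511/0.22: pH = 4.74 + (+0.366)

pH = 5.11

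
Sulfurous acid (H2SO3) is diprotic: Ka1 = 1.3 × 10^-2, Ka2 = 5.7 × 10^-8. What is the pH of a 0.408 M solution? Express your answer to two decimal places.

pH = 1.18

Ka1 ≫ Ka2, so treat the first dissociation as the only significant source of H+.
Ka1 = x²/(0.408 − x) = 1.3 × 10^-2
Solving the quadratic: x = (−Ka1 + √(Ka1² + 4·Ka1·C₀))/2 = 6.66 × 10^-2 M
pH = −log(6.66 × 10^-2) = 1.18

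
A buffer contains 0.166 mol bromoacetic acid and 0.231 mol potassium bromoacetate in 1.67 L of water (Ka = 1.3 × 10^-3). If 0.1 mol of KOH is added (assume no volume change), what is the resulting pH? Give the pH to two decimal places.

After neutralization: n(BrCH2COOH) = 0.066 mol, n(BrCH2COO-) = 0.331 mol.
pKa = −log(1.3 × 10^-3) = 2.886
pH = pKa + log(n_BrCH2COO-/n_BrCH2COOH) = 2.886 + log(0.331/0.066) = 2.886 + (+0.700)

pH = 3.59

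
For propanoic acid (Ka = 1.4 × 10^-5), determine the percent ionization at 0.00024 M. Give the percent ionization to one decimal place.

CH3CH2COOH ⇌ CH3CH2COO- + H+; let x = [H+] at equilibrium.
Ka = x²/(C₀ − x); solving the quadratic gives x = 5.14 × 10^-5 M.
% ionization = x/C₀ × 100% = 5.14 × 10^-5/0.00024 × 100% = 21.4%

21.4%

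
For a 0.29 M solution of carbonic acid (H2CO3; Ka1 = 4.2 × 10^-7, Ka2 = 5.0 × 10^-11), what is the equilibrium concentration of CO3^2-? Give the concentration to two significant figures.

First ionization gives [H+] ≈ [HCO3-] = 3.49 × 10^-4 M.
Second step: Ka2 = [H+][CO3^2-]/[HCO3-] ≈ [CO3^2-] (since [H+] ≈ [HCO3-]).
So [CO3^2-] ≈ Ka2.

5.0 × 10^-11 M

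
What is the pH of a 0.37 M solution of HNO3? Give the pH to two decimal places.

pH = 0.43

HNO3 is a strong acid and dissociates completely, so [H+] = 0.37 M.
pH = -log(0.37) = 0.43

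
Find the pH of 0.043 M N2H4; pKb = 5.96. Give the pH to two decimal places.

N2H4 + H2O ⇌ N2H5+ + OH-
Kb = 10^(−5.96) = 1.10 × 10^-6
From the ICE table, Kb = x²/(0.043 − x) = 1.10 × 10^-6.
Since Kb ≪ C₀, x ≈ √(Kb·C₀) = 2.17 × 10^-4 M.
pOH = −log(2.17 × 10^-4) = 3.66; pH = 14.00 − 3.66 = 10.34

pH = 10.34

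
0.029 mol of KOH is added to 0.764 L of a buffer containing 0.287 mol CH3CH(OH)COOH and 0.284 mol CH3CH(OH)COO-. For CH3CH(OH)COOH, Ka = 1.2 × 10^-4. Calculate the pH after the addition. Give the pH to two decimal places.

pH = 4.00

After neutralization: n(CH3CH(OH)COOH) = 0.258 mol, n(CH3CH(OH)COO-) = 0.313 mol.
pKa = −log(1.2 × 10^-4) = 3.921
pH = pKa + log([A⁻]/[HA]) = 3.921 + log(0.313/0.258) = 3.921 +0.084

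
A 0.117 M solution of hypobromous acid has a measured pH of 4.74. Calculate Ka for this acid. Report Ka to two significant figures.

[H+] = 10^(-4.74) = 1.82 × 10^-5 M
At equilibrium [HA] = 0.117 − 1.82 × 10^-5 = 1.17 × 10^-1 M
Ka = [H+][A-]/[HA] = (1.82 × 10^-5)² / 1.17 × 10^-1 = 2.8 × 10^-9

Ka = 2.8 × 10^-9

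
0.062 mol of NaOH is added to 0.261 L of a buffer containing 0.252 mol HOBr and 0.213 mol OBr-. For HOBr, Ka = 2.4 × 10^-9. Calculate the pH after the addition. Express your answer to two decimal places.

After neutralization: n(HOBr) = 0.19 mol, n(OBr-) = 0.275 mol.
pKa = −log(2.4 × 10^-9) = 8.620
pH = pKa + log(n_OBr-/n_HOBr) = 8.620 + log(0.275/0.19) = 8.620 + (+0.161)

pH = 8.78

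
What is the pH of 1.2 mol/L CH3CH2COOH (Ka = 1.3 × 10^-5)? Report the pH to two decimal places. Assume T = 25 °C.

pH = 2.40

CH3CH2COOH ⇌ CH3CH2COO- + H+
Let x = [H+] at equilibrium. Ka = x²/(1.2 − x).
Assume x ≪ 1.2: x ≈ √(1.3 × 10^-5 × 1.2) = 3.95 × 10^-3 M
(x/C₀ = 0.33% < 5%, so the approximation holds.)
pH = −log(3.95 × 10^-3) = 2.40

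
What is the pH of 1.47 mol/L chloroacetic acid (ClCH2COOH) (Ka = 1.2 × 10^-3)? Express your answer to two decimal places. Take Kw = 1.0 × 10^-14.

pH = 1.38

ClCH2COOH ⇌ ClCH2COO- + H+
Let x = [H+] at equilibrium. Ka = x²/(1.47 − x).
Neglecting x in the denominator: x = √(1.2 × 10^-3 × 1.47) = 4.20 × 10^-2 M
(x/C₀ = 2.9% < 5%, so the approximation holds.)
pH = −log[H+] = −log(4.20 × 10^-2) = 1.38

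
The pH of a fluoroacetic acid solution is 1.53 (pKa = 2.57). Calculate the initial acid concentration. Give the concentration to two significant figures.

[H+] = 10^(-1.53) = 2.95 × 10^-2 M = x
Ka = 10^(−2.57) = 2.69 × 10^-3
Ka = x²/(C₀ − x) ⇒ C₀ = x + x²/Ka
C₀ = 2.95 × 10^-2 + (2.95 × 10^-2)²/(2.69 × 10^-3) = 3.53 × 10^-1 M

C₀ = 3.5 × 10^-1 M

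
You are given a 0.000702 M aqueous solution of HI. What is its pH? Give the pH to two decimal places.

pH = 3.15

HI is a strong acid and dissociates completely, so [H+] = 0.000702 M.
pH = -log(0.000702) = 3.15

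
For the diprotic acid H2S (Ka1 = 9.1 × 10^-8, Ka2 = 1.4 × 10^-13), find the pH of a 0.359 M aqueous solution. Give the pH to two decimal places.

pH = 3.74

Ka1 ≫ Ka2, so treat the first dissociation as the only significant source of H+.
Ka1 = x²/(0.359 − x) = 9.1 × 10^-8
x ≈ √(9.1 × 10^-8 × 0.359) = 1.81 × 10^-4 M
pH = −log(1.81 × 10^-4) = 3.74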